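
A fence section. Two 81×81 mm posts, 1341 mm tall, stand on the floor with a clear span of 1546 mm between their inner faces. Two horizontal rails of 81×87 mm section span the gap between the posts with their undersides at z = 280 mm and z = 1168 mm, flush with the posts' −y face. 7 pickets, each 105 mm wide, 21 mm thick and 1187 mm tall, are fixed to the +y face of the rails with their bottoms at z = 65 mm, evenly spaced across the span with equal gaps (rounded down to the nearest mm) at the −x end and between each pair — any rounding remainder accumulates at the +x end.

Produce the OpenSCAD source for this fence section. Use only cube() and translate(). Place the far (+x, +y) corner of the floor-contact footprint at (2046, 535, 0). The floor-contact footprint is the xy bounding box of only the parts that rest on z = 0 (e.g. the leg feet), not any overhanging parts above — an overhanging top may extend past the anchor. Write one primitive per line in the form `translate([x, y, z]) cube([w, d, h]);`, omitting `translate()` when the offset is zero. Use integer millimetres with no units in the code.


translate([338, 454, 0]) cube([81, 81, 1341]);
translate([1965, 454, 0]) cube([81, 81, 1341]);
translate([419, 454, 280]) cube([1546, 81, 87]);
translate([419, 454, 1168]) cube([1546, 81, 87]);
translate([520, 535, 65]) cube([105, 21, 1187]);
translate([726, 535, 65]) cube([105, 21, 1187]);
translate([932, 535, 65]) cube([105, 21, 1187]);
translate([1138, 535, 65]) cube([105, 21, 1187]);
translate([1344, 535, 65]) cube([105, 21, 1187]);
translate([1550, 535, 65]) cube([105, 21, 1187]);
translate([1756, 535, 65]) cube([105, 21, 1187]);


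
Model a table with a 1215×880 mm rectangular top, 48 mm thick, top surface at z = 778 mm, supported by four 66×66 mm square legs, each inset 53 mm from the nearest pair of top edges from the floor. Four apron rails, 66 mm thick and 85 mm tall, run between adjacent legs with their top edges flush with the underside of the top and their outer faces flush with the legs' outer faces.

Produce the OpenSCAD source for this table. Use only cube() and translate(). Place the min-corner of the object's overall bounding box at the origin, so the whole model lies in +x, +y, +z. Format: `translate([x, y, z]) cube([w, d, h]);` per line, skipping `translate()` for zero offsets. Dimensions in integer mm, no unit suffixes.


translate([0, 0, 730]) cube([1215, 880, 48]);
translate([53, 53, 0]) cube([66, 66, 730]);
translate([1096, 53, 0]) cube([66, 66, 730]);
translate([53, 761, 0]) cube([66, 66, 730]);
translate([1096, 761, 0]) cube([66, 66, 730]);
translate([119, 53, 645]) cube([977, 66, 85]);
translate([119, 761, 645]) cube([977, 66, 85]);
translate([53, 119, 645]) cube([66, 642, 85]);
translate([1096, 119, 645]) cube([66, 642, 85]);


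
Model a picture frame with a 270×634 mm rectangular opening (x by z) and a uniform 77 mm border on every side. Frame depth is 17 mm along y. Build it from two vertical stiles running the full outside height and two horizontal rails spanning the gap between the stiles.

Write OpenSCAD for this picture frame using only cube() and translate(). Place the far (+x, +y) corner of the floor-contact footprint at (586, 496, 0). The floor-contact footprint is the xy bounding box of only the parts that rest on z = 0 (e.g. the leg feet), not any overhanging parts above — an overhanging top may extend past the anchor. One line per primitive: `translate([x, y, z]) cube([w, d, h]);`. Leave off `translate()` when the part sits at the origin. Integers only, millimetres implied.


translate([162, 479, 0]) cube([77, 17, 788]);
translate([509, 479, 0]) cube([77, 17, 788]);
translate([239, 479, 0]) cube([270, 17, 77]);
translate([239, 479, 711]) cube([270, 17, 77]);


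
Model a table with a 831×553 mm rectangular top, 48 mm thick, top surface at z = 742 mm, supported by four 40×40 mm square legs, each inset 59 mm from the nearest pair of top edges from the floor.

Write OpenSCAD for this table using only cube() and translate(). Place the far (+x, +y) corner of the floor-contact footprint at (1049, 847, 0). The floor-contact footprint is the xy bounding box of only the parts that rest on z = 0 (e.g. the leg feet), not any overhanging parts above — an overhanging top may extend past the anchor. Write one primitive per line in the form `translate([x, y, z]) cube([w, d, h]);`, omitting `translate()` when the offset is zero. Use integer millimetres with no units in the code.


// leg_h = 742 - 48 = 694
translate([277, 353, 694]) cube([831, 553, 48]);
translate([336, 412, 0]) cube([40, 40, 694]);
translate([1009, 412, 0]) cube([40, 40, 694]);
translate([336, 807, 0]) cube([40, 40, 694]);
translate([1009, 807, 0]) cube([40, 40, 694]);


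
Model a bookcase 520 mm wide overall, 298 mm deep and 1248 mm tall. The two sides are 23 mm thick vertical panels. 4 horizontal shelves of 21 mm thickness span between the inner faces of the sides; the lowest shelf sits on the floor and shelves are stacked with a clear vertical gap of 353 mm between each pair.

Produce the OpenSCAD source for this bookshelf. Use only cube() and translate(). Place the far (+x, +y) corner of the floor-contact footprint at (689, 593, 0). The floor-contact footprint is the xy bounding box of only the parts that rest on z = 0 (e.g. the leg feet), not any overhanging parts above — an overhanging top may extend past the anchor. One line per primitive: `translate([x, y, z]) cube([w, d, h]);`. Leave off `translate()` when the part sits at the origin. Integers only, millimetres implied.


translate([169, 295, 0]) cube([23, 298, 1248]);
translate([666, 295, 0]) cube([23, 298, 1248]);
translate([192, 295, 0]) cube([474, 298, 21]);
translate([192, 295, 374]) cube([474, 298, 21]);
translate([192, 295, 748]) cube([474, 298, 21]);
translate([192, 295, 1122]) cube([474, 298, 21]);


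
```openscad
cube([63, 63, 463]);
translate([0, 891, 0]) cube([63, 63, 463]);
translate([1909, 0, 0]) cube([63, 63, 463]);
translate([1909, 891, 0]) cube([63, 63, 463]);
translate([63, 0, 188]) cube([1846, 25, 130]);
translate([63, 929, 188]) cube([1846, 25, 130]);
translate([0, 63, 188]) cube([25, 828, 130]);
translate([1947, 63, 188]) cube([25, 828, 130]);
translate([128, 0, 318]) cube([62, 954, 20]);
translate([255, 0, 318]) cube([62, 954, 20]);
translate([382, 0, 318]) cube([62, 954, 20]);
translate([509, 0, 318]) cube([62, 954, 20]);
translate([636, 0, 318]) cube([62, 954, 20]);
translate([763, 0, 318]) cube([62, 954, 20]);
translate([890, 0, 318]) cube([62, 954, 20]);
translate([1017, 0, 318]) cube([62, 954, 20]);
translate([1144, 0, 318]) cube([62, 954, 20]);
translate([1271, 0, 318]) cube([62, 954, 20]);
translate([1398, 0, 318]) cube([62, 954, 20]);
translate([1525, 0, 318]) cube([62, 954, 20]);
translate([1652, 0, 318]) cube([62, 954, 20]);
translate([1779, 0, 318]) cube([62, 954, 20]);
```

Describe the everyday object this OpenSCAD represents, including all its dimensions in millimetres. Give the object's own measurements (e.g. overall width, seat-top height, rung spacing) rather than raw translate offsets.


A bed frame 1972 mm long (x) by 954 mm wide (y). Four 63×63 mm corner posts, 463 mm tall, at the corners of the footprint. Four rails of 25 mm thickness and 130 mm height run between adjacent posts with their undersides at z = 188 mm, their outer faces flush with the outside of the frame (the two x-running rails run between the posts' inner faces; the two y-running rails run between the posts' inner faces). 14 slats, each 62 mm wide (x) and 20 mm thick, lie across the top of the two x-running rails, running the full 954 mm width of the frame in y; along x they sit between the end posts with a 65 mm gap after the −x posts and between neighbouring slats, leaving 68 mm before the +x posts.


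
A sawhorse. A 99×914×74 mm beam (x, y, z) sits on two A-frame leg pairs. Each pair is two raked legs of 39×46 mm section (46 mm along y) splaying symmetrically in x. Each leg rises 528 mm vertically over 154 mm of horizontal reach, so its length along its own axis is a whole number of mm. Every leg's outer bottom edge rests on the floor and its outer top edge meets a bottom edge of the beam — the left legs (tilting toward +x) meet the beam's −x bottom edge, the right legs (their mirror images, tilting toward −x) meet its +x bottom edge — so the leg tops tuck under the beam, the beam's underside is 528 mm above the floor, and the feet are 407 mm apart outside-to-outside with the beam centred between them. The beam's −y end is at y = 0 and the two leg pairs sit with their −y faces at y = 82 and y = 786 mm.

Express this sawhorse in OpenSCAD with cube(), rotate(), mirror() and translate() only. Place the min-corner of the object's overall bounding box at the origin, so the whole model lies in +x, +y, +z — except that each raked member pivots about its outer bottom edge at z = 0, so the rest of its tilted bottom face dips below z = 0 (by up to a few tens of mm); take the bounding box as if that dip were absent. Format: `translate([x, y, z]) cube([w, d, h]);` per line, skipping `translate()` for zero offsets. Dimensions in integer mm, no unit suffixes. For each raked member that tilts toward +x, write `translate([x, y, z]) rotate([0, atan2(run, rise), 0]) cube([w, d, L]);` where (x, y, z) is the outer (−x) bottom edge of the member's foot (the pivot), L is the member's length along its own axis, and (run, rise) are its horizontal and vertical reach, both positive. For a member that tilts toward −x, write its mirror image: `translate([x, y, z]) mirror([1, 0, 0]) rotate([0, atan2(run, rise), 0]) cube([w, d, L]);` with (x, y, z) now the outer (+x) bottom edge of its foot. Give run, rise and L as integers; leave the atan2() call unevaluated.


translate([154, 0, 528]) cube([99, 914, 74]);
translate([0, 82, 0]) rotate([0, atan2(154, 528), 0]) cube([39, 46, 550]);
translate([407, 82, 0]) mirror([1, 0, 0]) rotate([0, atan2(154, 528), 0]) cube([39, 46, 550]);
translate([0, 786, 0]) rotate([0, atan2(154, 528), 0]) cube([39, 46, 550]);
translate([407, 786, 0]) mirror([1, 0, 0]) rotate([0, atan2(154, 528), 0]) cube([39, 46, 550]);


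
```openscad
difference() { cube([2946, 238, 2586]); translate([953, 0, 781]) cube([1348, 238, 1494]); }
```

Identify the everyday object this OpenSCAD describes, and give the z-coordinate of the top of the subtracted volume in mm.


A wall with a window opening. The window head height is 2275 mm.

A wall with a rectangular opening subtracted — a window. Sill at z = 781, opening 1494 mm tall, so the head is at 781 + 1494 = 2275 mm.


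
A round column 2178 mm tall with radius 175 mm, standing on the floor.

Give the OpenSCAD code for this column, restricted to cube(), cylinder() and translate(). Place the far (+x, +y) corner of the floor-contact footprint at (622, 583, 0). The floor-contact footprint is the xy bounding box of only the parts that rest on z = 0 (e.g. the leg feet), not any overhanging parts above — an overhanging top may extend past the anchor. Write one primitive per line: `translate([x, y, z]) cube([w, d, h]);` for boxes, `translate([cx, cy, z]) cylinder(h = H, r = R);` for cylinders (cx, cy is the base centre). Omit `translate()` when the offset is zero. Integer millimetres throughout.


translate([447, 408, 0]) cylinder(h = 2178, r = 175);


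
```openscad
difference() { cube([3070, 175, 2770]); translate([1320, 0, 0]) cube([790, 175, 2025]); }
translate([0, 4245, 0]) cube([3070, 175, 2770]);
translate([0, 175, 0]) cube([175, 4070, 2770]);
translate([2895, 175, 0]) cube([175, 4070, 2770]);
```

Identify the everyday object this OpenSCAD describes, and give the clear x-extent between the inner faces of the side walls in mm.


A single room. The interior width is 2720 mm.

Four walls enclosing a rectangle with a door in the front wall — a room. Outside width 3070 minus two 175 mm walls gives 2720 mm.


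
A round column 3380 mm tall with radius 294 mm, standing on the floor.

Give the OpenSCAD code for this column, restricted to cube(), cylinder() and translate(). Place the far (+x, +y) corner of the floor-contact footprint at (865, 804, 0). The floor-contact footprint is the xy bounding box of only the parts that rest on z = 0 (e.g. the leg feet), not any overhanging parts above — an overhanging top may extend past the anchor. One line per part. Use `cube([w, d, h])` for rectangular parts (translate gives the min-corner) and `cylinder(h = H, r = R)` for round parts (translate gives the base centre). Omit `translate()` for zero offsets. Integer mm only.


translate([571, 510, 0]) cylinder(h = 3380, r = 294);


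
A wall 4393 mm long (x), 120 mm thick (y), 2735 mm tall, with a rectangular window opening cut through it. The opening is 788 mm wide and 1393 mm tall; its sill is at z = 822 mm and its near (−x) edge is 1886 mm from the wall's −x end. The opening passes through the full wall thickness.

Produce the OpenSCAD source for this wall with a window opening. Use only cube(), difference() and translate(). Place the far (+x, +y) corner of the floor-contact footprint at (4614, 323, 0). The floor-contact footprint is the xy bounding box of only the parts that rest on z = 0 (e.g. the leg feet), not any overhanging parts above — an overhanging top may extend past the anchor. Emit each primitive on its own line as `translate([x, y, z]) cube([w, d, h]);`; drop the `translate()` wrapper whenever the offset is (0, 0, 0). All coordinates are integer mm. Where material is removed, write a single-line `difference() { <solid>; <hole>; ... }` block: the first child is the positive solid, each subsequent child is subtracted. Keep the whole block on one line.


difference() { translate([221, 203, 0]) cube([4393, 120, 2735]); translate([2107, 203, 822]) cube([788, 120, 1393]); }


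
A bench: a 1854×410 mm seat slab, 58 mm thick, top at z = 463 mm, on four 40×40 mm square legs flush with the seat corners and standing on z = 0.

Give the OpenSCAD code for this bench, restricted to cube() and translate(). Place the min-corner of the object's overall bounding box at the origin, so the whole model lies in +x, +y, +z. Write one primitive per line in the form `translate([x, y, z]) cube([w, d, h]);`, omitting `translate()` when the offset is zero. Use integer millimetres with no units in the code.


translate([0, 0, 405]) cube([1854, 410, 58]);
cube([40, 40, 405]);
translate([0, 370, 0]) cube([40, 40, 405]);
translate([1814, 0, 0]) cube([40, 40, 405]);
translate([1814, 370, 0]) cube([40, 40, 405]);


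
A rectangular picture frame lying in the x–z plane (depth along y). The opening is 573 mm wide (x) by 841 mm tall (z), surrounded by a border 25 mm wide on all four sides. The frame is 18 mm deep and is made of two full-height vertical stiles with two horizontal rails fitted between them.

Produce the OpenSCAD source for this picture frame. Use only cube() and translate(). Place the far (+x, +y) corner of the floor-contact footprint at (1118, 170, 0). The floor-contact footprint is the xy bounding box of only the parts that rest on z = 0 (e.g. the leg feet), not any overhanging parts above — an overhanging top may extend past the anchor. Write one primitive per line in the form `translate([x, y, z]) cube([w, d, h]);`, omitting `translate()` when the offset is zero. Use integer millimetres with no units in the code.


translate([495, 152, 0]) cube([25, 18, 891]);
translate([1093, 152, 0]) cube([25, 18, 891]);
translate([520, 152, 0]) cube([573, 18, 25]);
translate([520, 152, 866]) cube([573, 18, 25]);


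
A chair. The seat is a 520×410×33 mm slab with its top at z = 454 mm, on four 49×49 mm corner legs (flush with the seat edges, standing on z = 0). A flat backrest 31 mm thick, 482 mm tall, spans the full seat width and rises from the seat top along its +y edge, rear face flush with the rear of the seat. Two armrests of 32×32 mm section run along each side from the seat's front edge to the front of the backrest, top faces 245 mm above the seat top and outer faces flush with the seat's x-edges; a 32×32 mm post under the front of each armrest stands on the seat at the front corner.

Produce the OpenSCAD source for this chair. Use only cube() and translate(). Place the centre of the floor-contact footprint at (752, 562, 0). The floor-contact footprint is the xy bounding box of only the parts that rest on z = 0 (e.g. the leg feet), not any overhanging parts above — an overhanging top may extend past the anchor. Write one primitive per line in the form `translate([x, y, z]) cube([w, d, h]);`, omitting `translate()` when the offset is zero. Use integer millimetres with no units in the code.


translate([492, 357, 421]) cube([520, 410, 33]);
translate([492, 357, 0]) cube([49, 49, 421]);
translate([963, 357, 0]) cube([49, 49, 421]);
translate([492, 718, 0]) cube([49, 49, 421]);
translate([963, 718, 0]) cube([49, 49, 421]);
translate([492, 736, 454]) cube([520, 31, 482]);
translate([492, 357, 667]) cube([32, 379, 32]);
translate([980, 357, 667]) cube([32, 379, 32]);
translate([492, 357, 454]) cube([32, 32, 213]);
translate([980, 357, 454]) cube([32, 32, 213]);


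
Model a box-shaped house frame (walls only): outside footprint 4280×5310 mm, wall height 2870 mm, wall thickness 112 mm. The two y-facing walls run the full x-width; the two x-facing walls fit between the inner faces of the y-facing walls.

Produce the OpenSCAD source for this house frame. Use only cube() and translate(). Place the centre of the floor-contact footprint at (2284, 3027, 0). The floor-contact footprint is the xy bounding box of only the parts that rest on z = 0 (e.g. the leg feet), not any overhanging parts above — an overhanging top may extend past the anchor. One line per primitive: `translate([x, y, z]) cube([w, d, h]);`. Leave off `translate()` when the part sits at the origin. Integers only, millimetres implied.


translate([144, 372, 0]) cube([4280, 112, 2870]);
translate([144, 5570, 0]) cube([4280, 112, 2870]);
translate([144, 484, 0]) cube([112, 5086, 2870]);
translate([4312, 484, 0]) cube([112, 5086, 2870]);


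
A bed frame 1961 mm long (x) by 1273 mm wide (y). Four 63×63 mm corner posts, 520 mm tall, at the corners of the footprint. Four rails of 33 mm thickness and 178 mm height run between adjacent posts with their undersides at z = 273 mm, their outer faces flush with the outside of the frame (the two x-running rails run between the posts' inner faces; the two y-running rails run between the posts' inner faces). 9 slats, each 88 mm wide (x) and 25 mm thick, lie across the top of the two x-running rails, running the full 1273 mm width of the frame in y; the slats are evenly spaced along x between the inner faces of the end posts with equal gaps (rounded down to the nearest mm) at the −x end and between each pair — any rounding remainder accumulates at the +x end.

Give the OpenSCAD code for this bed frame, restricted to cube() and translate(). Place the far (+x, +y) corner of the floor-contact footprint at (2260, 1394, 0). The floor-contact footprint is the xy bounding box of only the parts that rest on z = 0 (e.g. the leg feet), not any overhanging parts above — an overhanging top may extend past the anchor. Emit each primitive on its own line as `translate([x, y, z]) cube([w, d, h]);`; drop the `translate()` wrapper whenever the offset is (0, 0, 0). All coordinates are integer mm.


// slat z = rail_z + rail_h = 273 + 178 = 451
// slat gap = ⌊(1835 − 9·88) / 10⌋ = 104
translate([299, 121, 0]) cube([63, 63, 520]);
translate([299, 1331, 0]) cube([63, 63, 520]);
translate([2197, 121, 0]) cube([63, 63, 520]);
translate([2197, 1331, 0]) cube([63, 63, 520]);
translate([362, 121, 273]) cube([1835, 33, 178]);
translate([362, 1361, 273]) cube([1835, 33, 178]);
translate([299, 184, 273]) cube([33, 1147, 178]);
translate([2227, 184, 273]) cube([33, 1147, 178]);
translate([466, 121, 451]) cube([88, 1273, 25]);
translate([658, 121, 451]) cube([88, 1273, 25]);
translate([850, 121, 451]) cube([88, 1273, 25]);
translate([1042, 121, 451]) cube([88, 1273, 25]);
translate([1234, 121, 451]) cube([88, 1273, 25]);
translate([1426, 121, 451]) cube([88, 1273, 25]);
translate([1618, 121, 451]) cube([88, 1273, 25]);
translate([1810, 121, 451]) cube([88, 1273, 25]);
translate([2002, 121, 451]) cube([88, 1273, 25]);


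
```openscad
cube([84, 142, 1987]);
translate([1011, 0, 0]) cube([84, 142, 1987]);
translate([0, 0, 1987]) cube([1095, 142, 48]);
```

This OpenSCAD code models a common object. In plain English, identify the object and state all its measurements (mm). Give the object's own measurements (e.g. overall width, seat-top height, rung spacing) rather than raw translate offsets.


A door frame. The clear opening is 927 mm wide and 1987 mm high. Two 84 mm wide jambs, 142 mm deep, stand either side of the opening from the floor to the top of the opening. A 48 mm thick head sits across the top of both jambs, spanning the full outside width of the frame.


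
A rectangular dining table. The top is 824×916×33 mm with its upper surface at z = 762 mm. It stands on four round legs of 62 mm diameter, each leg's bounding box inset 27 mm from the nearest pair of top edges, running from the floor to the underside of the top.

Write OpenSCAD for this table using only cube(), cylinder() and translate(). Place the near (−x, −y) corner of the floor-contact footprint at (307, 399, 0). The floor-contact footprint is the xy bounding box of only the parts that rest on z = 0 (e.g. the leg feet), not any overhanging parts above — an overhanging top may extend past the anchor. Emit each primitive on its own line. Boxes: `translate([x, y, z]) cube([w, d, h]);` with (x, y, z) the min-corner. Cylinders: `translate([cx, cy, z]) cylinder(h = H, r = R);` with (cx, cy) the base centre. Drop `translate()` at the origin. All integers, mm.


translate([280, 372, 729]) cube([824, 916, 33]);
translate([338, 430, 0]) cylinder(h = 729, r = 31);
translate([1046, 430, 0]) cylinder(h = 729, r = 31);
translate([338, 1230, 0]) cylinder(h = 729, r = 31);
translate([1046, 1230, 0]) cylinder(h = 729, r = 31);


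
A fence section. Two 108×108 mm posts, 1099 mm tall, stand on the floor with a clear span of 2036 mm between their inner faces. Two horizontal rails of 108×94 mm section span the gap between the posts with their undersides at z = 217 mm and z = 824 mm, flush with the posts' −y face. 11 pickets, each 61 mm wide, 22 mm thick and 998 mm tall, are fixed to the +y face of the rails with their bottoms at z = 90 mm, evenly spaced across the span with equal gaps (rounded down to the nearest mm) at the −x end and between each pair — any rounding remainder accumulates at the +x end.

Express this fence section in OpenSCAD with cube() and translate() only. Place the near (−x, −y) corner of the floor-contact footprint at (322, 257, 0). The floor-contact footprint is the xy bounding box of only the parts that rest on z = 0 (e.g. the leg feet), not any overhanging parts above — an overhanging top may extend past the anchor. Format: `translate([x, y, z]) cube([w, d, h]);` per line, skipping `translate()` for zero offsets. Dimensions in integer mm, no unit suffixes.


translate([322, 257, 0]) cube([108, 108, 1099]);
translate([2466, 257, 0]) cube([108, 108, 1099]);
translate([430, 257, 217]) cube([2036, 108, 94]);
translate([430, 257, 824]) cube([2036, 108, 94]);
translate([543, 365, 90]) cube([61, 22, 998]);
translate([717, 365, 90]) cube([61, 22, 998]);
translate([891, 365, 90]) cube([61, 22, 998]);
translate([1065, 365, 90]) cube([61, 22, 998]);
translate([1239, 365, 90]) cube([61, 22, 998]);
translate([1413, 365, 90]) cube([61, 22, 998]);
translate([1587, 365, 90]) cube([61, 22, 998]);
translate([1761, 365, 90]) cube([61, 22, 998]);
translate([1935, 365, 90]) cube([61, 22, 998]);
translate([2109, 365, 90]) cube([61, 22, 998]);
translate([2283, 365, 90]) cube([61, 22, 998]);


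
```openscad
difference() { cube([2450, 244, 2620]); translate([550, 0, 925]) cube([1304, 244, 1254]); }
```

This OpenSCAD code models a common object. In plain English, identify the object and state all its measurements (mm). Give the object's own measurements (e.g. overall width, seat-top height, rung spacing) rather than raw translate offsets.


A wall 2450 mm long (x), 244 mm thick (y), 2620 mm tall, with a rectangular window opening cut through it. The opening is 1304 mm wide and 1254 mm tall; its sill is at z = 925 mm and its near (−x) edge is 550 mm from the wall's −x end. The opening passes through the full wall thickness.


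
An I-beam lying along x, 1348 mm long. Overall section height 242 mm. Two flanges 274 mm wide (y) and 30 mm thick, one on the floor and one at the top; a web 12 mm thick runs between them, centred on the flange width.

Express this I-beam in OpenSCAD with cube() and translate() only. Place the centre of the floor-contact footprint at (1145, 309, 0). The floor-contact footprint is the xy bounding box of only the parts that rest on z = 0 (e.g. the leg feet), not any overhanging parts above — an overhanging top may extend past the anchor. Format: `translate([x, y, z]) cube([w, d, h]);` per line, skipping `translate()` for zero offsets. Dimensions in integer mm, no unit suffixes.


translate([471, 172, 0]) cube([1348, 274, 30]);
translate([471, 303, 30]) cube([1348, 12, 182]);
translate([471, 172, 212]) cube([1348, 274, 30]);


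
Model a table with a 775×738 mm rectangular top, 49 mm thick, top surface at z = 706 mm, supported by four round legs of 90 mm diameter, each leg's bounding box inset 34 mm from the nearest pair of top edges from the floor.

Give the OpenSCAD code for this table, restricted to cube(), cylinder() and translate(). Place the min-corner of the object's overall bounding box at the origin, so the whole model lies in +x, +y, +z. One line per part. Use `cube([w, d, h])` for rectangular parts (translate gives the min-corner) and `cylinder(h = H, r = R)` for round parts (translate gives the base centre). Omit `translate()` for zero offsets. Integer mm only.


translate([0, 0, 657]) cube([775, 738, 49]);
translate([79, 79, 0]) cylinder(h = 657, r = 45);
translate([696, 79, 0]) cylinder(h = 657, r = 45);
translate([79, 659, 0]) cylinder(h = 657, r = 45);
translate([696, 659, 0]) cylinder(h = 657, r = 45);


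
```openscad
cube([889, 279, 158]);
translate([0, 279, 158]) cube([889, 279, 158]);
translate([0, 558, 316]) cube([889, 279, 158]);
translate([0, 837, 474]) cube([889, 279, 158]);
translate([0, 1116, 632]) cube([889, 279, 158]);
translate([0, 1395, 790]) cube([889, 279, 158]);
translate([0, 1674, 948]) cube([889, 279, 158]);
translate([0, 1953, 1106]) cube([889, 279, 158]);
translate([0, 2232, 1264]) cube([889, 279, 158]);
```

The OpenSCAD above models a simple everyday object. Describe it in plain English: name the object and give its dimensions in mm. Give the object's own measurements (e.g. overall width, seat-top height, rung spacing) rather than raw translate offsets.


A straight staircase of 9 solid steps. Each step is 889 mm wide (x), 279 mm deep (y, the going) and 158 mm tall (the rise). The first step rests on the floor; each subsequent step sits one going further in +y and one rise higher in +z, directly behind and above the previous step with no overlap.


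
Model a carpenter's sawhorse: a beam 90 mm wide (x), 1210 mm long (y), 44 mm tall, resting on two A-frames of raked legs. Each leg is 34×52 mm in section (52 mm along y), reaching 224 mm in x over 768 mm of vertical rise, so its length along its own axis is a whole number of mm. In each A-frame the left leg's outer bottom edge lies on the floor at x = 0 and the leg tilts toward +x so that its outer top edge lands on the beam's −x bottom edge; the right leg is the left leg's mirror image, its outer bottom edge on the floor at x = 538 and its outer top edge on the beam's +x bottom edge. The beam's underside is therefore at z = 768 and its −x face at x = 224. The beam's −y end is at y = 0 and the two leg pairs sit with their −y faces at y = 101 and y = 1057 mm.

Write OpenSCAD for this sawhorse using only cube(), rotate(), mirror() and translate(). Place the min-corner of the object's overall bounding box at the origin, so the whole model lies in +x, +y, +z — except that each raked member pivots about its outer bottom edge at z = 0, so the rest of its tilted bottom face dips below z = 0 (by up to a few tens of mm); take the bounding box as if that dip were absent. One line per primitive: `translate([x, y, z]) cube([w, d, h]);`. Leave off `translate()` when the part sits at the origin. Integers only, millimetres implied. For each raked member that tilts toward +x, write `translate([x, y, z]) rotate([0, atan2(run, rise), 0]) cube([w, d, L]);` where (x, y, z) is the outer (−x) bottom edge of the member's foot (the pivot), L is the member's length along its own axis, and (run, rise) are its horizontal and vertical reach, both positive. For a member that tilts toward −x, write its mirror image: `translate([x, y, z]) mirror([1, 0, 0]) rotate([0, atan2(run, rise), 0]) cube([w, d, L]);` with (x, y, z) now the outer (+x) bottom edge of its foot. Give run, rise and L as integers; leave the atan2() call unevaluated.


translate([224, 0, 768]) cube([90, 1210, 44]);
translate([0, 101, 0]) rotate([0, atan2(224, 768), 0]) cube([34, 52, 800]);
translate([538, 101, 0]) mirror([1, 0, 0]) rotate([0, atan2(224, 768), 0]) cube([34, 52, 800]);
translate([0, 1057, 0]) rotate([0, atan2(224, 768), 0]) cube([34, 52, 800]);
translate([538, 1057, 0]) mirror([1, 0, 0]) rotate([0, atan2(224, 768), 0]) cube([34, 52, 800]);


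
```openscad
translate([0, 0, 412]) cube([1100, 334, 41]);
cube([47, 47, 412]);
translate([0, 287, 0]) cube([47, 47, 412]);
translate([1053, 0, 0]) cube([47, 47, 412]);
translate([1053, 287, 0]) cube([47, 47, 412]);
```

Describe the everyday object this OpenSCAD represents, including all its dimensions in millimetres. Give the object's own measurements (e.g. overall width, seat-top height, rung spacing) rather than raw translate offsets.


A bench: a 1100×334 mm seat slab, 41 mm thick, top at z = 453 mm, on four 47×47 mm square legs flush with the seat corners and standing on z = 0.


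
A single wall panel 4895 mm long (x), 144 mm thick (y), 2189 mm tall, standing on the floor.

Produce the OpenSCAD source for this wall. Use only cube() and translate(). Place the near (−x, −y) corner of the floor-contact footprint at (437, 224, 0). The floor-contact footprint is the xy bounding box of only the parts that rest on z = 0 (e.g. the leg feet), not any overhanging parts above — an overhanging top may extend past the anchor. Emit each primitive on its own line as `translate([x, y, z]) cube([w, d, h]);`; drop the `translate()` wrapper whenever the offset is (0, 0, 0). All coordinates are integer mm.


translate([437, 224, 0]) cube([4895, 144, 2189]);


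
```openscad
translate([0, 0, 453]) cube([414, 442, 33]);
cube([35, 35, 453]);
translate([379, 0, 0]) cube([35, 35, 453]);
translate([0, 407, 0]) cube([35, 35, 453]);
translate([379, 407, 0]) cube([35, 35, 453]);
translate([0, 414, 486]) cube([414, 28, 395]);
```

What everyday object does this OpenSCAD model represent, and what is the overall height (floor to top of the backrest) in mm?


A chair. The overall height is 881 mm.

A slab on four corner posts with a tall panel at the back — a chair. The seat slab sits at z = 453 with thickness 33, and the 395 mm backrest starts at the seat top, so the overall height is 453 + 33 + 395 = 881 mm.


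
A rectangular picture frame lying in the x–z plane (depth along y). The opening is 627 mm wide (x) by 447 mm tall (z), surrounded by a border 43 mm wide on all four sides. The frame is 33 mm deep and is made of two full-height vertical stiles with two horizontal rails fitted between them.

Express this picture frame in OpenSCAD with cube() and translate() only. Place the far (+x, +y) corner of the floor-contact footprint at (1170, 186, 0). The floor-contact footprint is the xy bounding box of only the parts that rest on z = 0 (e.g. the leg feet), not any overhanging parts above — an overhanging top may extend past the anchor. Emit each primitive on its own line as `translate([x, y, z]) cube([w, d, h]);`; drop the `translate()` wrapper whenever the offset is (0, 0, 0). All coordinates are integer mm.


translate([457, 153, 0]) cube([43, 33, 533]);
translate([1127, 153, 0]) cube([43, 33, 533]);
translate([500, 153, 0]) cube([627, 33, 43]);
translate([500, 153, 490]) cube([627, 33, 43]);


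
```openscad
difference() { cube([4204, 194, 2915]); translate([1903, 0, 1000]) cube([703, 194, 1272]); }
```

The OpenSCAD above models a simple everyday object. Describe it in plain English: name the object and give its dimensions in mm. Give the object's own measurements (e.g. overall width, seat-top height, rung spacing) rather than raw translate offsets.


A wall 4204 mm long (x), 194 mm thick (y), 2915 mm tall, with a rectangular window opening cut through it. The opening is 703 mm wide and 1272 mm tall; its sill is at z = 1000 mm and its near (−x) edge is 1903 mm from the wall's −x end. The opening passes through the full wall thickness.


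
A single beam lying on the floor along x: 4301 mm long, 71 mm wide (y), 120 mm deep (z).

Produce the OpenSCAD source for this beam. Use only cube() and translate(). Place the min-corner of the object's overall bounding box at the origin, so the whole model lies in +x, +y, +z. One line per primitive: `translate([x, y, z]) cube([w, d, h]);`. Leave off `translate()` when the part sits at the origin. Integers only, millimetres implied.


cube([4301, 71, 120]);


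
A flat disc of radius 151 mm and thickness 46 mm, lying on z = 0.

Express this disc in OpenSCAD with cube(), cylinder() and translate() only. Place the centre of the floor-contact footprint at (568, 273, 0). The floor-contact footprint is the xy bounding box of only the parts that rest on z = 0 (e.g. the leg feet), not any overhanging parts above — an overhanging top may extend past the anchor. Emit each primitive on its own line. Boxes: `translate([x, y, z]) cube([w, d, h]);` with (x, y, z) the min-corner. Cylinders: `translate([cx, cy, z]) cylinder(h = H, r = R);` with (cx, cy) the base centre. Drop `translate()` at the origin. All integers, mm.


translate([568, 273, 0]) cylinder(h = 46, r = 151);


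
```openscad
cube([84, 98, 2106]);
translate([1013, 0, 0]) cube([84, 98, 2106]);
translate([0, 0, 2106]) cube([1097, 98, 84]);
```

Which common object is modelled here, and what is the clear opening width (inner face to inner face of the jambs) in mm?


A door frame. The clear opening width is 929 mm.

Two 2106 mm tall posts with a header on top — a door frame. The left jamb is 84 mm wide at x = 0; the right jamb starts at x = 1013. The clear opening is 1013 − 84 = 929 mm.


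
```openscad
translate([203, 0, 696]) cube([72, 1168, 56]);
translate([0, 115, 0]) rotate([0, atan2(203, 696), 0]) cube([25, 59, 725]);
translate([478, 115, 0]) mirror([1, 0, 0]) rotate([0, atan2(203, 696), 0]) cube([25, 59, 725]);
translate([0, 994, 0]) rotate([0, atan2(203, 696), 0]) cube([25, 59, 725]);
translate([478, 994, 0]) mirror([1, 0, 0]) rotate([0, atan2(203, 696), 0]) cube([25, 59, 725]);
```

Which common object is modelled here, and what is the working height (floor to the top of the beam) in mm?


A sawhorse. The overall height is 752 mm.

A beam across two mirrored pairs of raked legs — a sawhorse. The beam's underside is at z = 696 (matching the legs' vertical rise in atan2(203, 696)) and the beam is 56 mm tall, so its top is at 696 + 56 = 752 mm. The raked legs top out at the beam's underside, so that is the highest point.


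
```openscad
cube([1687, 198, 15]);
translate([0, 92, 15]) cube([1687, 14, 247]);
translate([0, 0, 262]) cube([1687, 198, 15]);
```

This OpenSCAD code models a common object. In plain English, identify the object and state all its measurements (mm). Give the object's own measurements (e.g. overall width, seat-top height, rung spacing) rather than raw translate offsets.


An I-beam lying along x, 1687 mm long. Overall section height 277 mm. Two flanges 198 mm wide (y) and 15 mm thick, one on the floor and one at the top; a web 14 mm thick runs between them, centred on the flange width.


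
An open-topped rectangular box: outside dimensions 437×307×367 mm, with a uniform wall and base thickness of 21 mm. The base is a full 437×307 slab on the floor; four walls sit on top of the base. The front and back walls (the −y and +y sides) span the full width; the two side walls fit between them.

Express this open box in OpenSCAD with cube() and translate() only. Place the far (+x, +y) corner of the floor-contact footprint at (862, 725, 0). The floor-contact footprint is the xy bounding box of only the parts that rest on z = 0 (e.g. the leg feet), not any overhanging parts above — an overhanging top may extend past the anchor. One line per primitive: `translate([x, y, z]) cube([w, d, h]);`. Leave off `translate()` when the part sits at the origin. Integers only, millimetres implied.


translate([425, 418, 0]) cube([437, 307, 21]);
translate([425, 418, 21]) cube([437, 21, 346]);
translate([425, 704, 21]) cube([437, 21, 346]);
translate([425, 439, 21]) cube([21, 265, 346]);
translate([841, 439, 21]) cube([21, 265, 346]);


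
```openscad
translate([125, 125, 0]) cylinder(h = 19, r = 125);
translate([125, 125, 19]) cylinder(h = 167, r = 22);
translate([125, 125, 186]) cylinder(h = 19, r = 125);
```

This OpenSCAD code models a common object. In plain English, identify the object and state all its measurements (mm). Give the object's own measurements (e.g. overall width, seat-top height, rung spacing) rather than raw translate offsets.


A spool: two coaxial disc flanges of radius 125 mm and thickness 19 mm, joined by a core cylinder of radius 22 mm and height 167 mm. The lower flange rests on z = 0 and the three cylinders share a vertical axis.


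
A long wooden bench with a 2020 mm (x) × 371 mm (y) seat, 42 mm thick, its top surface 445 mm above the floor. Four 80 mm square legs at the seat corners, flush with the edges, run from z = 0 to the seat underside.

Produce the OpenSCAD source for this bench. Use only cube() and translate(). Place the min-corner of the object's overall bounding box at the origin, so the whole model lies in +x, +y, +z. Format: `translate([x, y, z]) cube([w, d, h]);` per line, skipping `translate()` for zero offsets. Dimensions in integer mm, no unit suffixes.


translate([0, 0, 403]) cube([2020, 371, 42]);
cube([80, 80, 403]);
translate([0, 291, 0]) cube([80, 80, 403]);
translate([1940, 0, 0]) cube([80, 80, 403]);
translate([1940, 291, 0]) cube([80, 80, 403]);


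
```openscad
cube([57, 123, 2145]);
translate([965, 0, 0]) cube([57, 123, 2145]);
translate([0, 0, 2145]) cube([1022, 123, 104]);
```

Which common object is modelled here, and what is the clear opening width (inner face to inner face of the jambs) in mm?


A door frame. The clear opening width is 908 mm.

Two 2145 mm tall posts with a header on top — a door frame. The left jamb is 57 mm wide at x = 0; the right jamb starts at x = 965. The clear opening is 965 − 57 = 908 mm.


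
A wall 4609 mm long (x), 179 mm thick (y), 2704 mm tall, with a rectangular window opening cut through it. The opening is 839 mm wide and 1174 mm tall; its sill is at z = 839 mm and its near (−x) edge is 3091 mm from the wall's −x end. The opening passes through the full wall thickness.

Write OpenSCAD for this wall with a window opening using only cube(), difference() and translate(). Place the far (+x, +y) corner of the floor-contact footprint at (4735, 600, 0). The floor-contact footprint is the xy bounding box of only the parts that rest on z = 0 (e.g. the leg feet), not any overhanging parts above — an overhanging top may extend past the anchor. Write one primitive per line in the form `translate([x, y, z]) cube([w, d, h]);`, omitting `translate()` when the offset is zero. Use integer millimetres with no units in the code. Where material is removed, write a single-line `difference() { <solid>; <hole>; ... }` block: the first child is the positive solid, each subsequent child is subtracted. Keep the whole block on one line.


difference() { translate([126, 421, 0]) cube([4609, 179, 2704]); translate([3217, 421, 839]) cube([839, 179, 1174]); }
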